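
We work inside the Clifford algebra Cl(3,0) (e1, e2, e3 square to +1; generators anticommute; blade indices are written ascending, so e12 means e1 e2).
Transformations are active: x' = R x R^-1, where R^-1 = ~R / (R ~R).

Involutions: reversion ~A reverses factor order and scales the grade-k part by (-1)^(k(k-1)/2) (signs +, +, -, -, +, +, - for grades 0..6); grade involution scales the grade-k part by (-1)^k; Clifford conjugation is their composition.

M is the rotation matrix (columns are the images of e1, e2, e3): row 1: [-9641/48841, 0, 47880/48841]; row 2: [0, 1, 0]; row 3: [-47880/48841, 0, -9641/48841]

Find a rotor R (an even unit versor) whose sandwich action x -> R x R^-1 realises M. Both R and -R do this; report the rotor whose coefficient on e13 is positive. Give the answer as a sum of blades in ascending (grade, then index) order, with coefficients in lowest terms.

Method: write R = a + b12*e12 + b13*e13 + b23*e23 with a^2 + b12^2 + b13^2 + b23^2 = 1 (so R^-1 = ~R). Expanding the columns R e_j ~R gives tr M = 4a^2 - 1 and, from the antisymmetric part, M21 - M12 = -4a*b12, M13 - M31 = 4a*b13, M32 - M23 = -4a*b23.
Here tr M = 29559/48841, so a^2 = (1 + tr M)/4 = 19600/48841 and a = ±140/221. Taking a = 140/221: M21 - M12 = 0, M13 - M31 = 95760/48841, M32 - M23 = 0, giving b12 = 0, b13 = 171/221, b23 = 0, i.e. R = 140/221 + 171/221*e13.
Its e13 coefficient is already positive.
Answer: 140/221 + 171/221*e13. Why the constraint matters: R and -R act identically through the sandwich — M has trace 29559/48841 either way — so only the sign condition on e13 picks one of the two preimages.


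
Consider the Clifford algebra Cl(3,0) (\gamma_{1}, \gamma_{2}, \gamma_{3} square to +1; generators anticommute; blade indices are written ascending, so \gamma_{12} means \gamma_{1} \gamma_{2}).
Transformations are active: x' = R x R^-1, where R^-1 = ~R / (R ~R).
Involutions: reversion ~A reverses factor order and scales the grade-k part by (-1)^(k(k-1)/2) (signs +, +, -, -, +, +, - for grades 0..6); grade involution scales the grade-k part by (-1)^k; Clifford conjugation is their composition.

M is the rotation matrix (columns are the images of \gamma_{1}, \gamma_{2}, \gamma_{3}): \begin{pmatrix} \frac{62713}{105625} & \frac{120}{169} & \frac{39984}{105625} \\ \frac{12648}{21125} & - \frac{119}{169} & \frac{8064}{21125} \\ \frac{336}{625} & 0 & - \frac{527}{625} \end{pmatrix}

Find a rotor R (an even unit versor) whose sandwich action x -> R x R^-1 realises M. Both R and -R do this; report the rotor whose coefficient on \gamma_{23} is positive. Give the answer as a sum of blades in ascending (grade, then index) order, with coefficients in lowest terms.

Method: write R = a + b12*\gamma_{12} + b13*\gamma_{13} + b23*\gamma_{23} with a^2 + b12^2 + b13^2 + b23^2 = 1 (so R^-1 = ~R). Expanding the columns R e_j ~R gives tr M = 4a^2 - 1 and, from the antisymmetric part, M21 - M12 = -4a*b12, M13 - M31 = 4a*b13, M32 - M23 = -4a*b23.
Here tr M = -\frac{4029}{4225}, so a^2 = (1 + tr M)/4 = \frac{49}{4225} and a = ±\frac{7}{65}. Taking a = \frac{7}{65}: M21 - M12 = -\frac{2352}{21125}, M13 - M31 = -\frac{672}{4225}, M32 - M23 = -\frac{8064}{21125}, giving b12 = \frac{84}{325}, b13 = -\frac{24}{65}, b23 = \frac{288}{325}, i.e. R = \frac{7}{65} + \frac{84}{325} \gamma_{12} - \frac{24}{65} \gamma_{13} + \frac{288}{325} \gamma_{23}.
Its \gamma_{23} coefficient is already positive.
Answer: \frac{7}{65} + \frac{84}{325} \gamma_{12} - \frac{24}{65} \gamma_{13} + \frac{288}{325} \gamma_{23}. Recall the cover is two-to-one: with M of trace -\frac{4029}{4225}, both preimages act alike, and the stated \gamma_{23} sign chooses the sheet.


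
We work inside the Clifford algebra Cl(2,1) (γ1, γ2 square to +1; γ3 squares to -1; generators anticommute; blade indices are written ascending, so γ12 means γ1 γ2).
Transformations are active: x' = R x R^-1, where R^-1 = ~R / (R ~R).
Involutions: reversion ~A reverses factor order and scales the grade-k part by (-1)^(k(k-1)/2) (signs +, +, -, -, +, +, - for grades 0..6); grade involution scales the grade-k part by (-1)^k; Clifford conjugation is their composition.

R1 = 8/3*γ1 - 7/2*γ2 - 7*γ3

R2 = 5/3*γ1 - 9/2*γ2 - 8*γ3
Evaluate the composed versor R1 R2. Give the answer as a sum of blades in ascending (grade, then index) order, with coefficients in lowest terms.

Distribute over the terms of R1 (each basis-blade product reordered to ascending indices, repeated generators contracted through their squares):
(8/3*γ1) R2 = 40/9 - 12*γ12 - 64/3*γ13
(-7/2*γ2) R2 = 63/4 + 35/6*γ12 + 28*γ23
(-7*γ3) R2 = -56 + 35/3*γ13 - 63/2*γ23
Summing the partial products and collecting blades:
Answer: -1289/36 - 37/6*γ12 - 29/3*γ13 - 7/2*γ23


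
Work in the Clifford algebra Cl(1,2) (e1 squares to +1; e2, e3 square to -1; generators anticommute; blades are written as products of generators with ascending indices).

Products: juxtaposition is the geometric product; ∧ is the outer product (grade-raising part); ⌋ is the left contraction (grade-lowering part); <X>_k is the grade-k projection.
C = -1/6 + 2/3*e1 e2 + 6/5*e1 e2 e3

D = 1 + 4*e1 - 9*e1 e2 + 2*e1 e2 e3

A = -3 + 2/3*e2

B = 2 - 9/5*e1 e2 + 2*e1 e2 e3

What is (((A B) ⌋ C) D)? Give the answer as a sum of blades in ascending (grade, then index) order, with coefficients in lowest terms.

step 1: -6 - 6/5*e1 + 4/3*e2 + 27/5*e1 e2 + 4/3*e1 e3 - 6*e1 e2 e3
step 2: 59/5 + 8/9*e1 - 12/5*e2 + 162/25*e3 - 4*e1 e2 + 8/5*e1 e3 - 36/25*e2 e3 - 36/5*e1 e2 e3
step 3: 2959/45 + 16328/225*e1 + 12/5*e2 + 1422/25*e3 - 2839/25*e1 e2 - 404/25*e1 e3 - 9644/225*e2 e3 - 1192/25*e1 e2 e3
Answer: 2959/45 + 16328/225*e1 + 12/5*e2 + 1422/25*e3 - 2839/25*e1 e2 - 404/25*e1 e3 - 9644/225*e2 e3 - 1192/25*e1 e2 e3


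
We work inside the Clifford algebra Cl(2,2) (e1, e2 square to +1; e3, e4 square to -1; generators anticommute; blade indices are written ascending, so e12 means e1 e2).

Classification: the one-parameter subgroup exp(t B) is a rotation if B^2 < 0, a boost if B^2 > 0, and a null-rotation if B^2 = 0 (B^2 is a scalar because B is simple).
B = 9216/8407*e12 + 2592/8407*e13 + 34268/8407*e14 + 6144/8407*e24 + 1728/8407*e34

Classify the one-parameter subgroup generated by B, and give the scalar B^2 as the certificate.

B^2 term by term: the squares give (9216/8407)^2*(e12)^2 + (2592/8407)^2*(e13)^2 + (34268/8407)^2*(e14)^2 + (6144/8407)^2*(e24)^2 + (1728/8407)^2*(e34)^2 = 84934656/70677649*(-1) + 6718464/70677649*(+1) + 1174295824/70677649*(+1) + 37748736/70677649*(+1) + 2985984/70677649*(-1) = 16 (each basis 2-blade squares to minus the product of its generators' squares); cross terms between blades sharing an index anticommute and cancel; the commuting (index-disjoint) pairs give grade-4 terms 2*c*c'*(blade product), which cancel blade by blade — e1234: 31850496/70677649 - 31850496/70677649 = 0 — confirming B is simple. So B^2 = 16.
Answer: boost, certificate B^2 = 16. No conjugation can change B^2 = 16; the sign gives the class.


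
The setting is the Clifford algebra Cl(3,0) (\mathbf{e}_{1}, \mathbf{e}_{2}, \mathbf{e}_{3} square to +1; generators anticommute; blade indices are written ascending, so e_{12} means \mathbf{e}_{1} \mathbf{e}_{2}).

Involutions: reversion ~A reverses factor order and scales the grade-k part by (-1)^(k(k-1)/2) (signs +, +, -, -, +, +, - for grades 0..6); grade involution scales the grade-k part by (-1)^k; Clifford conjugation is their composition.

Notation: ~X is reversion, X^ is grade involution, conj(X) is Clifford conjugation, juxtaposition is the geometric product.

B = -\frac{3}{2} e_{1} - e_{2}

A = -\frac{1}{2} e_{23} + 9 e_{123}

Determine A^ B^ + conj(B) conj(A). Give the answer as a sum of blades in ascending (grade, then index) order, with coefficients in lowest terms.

first term: \frac{1}{2} e_{3} + 9 e_{13} - \frac{27}{2} e_{23} - \frac{3}{4} e_{123}
second term: \frac{1}{2} e_{3} - 9 e_{13} + \frac{27}{2} e_{23} + \frac{3}{4} e_{123}
Answer: e_{3}


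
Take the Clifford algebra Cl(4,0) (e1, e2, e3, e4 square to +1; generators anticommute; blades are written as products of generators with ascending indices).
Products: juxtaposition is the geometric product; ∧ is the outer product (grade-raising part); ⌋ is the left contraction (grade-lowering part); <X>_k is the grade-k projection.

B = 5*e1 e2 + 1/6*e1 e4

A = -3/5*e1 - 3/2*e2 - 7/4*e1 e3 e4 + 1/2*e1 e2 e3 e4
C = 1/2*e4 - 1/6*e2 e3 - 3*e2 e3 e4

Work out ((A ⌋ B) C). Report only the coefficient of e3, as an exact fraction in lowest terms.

step 1: 15/2*e1 - 3*e2 - 1/10*e4
step 2: -1/20 + 1/2*e3 + 15/4*e1 e4 + 3/10*e2 e3 - 3/2*e2 e4 + 9*e3 e4 - 5/4*e1 e2 e3 + 1/60*e2 e3 e4 - 45/2*e1 e2 e3 e4
Answer: 1/2


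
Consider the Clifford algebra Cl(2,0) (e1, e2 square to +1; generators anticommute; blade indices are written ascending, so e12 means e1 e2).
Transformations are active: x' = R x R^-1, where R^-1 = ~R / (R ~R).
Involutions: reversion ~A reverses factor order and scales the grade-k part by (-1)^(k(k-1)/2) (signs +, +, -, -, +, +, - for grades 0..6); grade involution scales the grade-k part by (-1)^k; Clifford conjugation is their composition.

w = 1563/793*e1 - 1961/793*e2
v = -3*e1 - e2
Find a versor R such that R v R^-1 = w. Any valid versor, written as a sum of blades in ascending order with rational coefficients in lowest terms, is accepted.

The midline construction: v and w both square to 10, so reflecting in their sum -816/793*e1 - 2754/793*e2 exchanges them.
Answer: -816/793*e1 - 2754/793*e2


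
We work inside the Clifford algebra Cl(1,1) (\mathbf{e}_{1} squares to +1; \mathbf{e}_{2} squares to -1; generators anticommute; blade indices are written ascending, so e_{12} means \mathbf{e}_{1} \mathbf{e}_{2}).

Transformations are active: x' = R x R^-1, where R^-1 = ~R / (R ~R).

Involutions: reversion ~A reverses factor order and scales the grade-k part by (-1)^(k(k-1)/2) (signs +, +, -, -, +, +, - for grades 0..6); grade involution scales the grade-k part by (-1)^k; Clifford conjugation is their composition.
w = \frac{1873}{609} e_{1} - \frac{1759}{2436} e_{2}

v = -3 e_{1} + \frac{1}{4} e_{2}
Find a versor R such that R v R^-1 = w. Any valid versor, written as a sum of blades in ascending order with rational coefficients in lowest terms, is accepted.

Equal squares first: v^2 = w^2 = \frac{143}{16}. Then v + w = \frac{46}{609} e_{1} - \frac{575}{1218} e_{2} is a versor taking v to w, provided it is invertible.
Answer: \frac{46}{609} e_{1} - \frac{575}{1218} e_{2}


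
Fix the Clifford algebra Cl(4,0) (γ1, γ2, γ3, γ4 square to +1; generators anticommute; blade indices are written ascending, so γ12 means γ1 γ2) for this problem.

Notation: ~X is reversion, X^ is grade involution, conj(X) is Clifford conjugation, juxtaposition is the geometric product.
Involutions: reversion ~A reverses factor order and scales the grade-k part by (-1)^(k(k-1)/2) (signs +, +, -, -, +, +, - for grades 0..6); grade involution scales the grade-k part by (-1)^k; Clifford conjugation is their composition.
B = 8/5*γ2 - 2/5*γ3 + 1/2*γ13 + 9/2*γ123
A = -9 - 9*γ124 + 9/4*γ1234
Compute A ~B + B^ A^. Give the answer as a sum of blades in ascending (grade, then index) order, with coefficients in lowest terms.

first term: -72/5*γ2 + 18/5*γ3 - 81/8*γ4 + 9/2*γ13 + 72/5*γ14 - 9/8*γ24 + 81/2*γ34 + 81/2*γ123 + 9/10*γ124 + 18/5*γ134 - 9/2*γ234 - 18/5*γ1234
second term: 72/5*γ2 - 18/5*γ3 + 81/8*γ4 - 9/2*γ13 + 72/5*γ14 + 9/8*γ24 + 81/2*γ34 + 81/2*γ123 + 9/10*γ124 + 18/5*γ134 + 9/2*γ234 + 18/5*γ1234
Answer: 144/5*γ14 + 81*γ34 + 81*γ123 + 9/5*γ124 + 36/5*γ134


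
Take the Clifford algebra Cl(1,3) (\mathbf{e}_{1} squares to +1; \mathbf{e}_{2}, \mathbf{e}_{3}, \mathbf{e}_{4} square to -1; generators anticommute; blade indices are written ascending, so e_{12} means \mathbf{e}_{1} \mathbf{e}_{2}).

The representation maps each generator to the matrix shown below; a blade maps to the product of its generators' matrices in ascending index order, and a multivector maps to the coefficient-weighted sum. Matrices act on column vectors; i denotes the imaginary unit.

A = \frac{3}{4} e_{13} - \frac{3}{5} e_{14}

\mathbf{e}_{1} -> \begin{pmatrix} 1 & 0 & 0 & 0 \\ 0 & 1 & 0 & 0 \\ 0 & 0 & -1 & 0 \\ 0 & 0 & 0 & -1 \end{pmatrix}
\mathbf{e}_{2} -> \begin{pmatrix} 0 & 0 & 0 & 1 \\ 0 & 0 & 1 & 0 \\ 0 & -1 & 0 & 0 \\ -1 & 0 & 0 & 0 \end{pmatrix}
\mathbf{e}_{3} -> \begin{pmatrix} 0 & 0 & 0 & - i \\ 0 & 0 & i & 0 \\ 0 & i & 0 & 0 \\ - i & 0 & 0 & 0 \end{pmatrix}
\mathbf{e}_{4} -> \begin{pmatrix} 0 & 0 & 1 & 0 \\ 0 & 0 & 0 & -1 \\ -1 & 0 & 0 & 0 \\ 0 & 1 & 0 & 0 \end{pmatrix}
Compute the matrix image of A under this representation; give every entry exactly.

Bivector images (products of the table entries): rho(e_{13}) = rho(\mathbf{e}_{1})rho(\mathbf{e}_{3}) = \begin{pmatrix} 0 & 0 & 0 & - i \\ 0 & 0 & i & 0 \\ 0 & - i & 0 & 0 \\ i & 0 & 0 & 0 \end{pmatrix}; rho(e_{14}) = rho(\mathbf{e}_{1})rho(\mathbf{e}_{4}) = \begin{pmatrix} 0 & 0 & 1 & 0 \\ 0 & 0 & 0 & -1 \\ 1 & 0 & 0 & 0 \\ 0 & -1 & 0 & 0 \end{pmatrix}.
M = (\frac{3}{4})*rho(e_{13}) + (-\frac{3}{5})*rho(e_{14}), summed entrywise:
Answer: \begin{pmatrix} 0 & 0 & - \frac{3}{5} & - \frac{3 i}{4} \\ 0 & 0 & \frac{3 i}{4} & \frac{3}{5} \\ - \frac{3}{5} & - \frac{3 i}{4} & 0 & 0 \\ \frac{3 i}{4} & \frac{3}{5} & 0 & 0 \end{pmatrix}


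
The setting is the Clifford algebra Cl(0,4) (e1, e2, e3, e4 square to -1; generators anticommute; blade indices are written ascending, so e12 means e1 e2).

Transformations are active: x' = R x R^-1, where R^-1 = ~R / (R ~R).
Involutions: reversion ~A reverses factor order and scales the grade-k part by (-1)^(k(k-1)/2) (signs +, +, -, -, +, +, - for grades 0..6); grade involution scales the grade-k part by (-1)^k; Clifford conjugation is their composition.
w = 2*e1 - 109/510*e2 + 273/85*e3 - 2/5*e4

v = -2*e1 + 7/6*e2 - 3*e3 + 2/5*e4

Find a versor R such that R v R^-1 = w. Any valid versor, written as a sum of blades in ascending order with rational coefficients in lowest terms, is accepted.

Construction: equal norms (both -13069/900) license R = v + w = 81/85*e2 + 18/85*e3 — nothing changes along that direction, while (v - w)/2 changes sign, so v maps onto w.
Answer: 81/85*e2 + 18/85*e3


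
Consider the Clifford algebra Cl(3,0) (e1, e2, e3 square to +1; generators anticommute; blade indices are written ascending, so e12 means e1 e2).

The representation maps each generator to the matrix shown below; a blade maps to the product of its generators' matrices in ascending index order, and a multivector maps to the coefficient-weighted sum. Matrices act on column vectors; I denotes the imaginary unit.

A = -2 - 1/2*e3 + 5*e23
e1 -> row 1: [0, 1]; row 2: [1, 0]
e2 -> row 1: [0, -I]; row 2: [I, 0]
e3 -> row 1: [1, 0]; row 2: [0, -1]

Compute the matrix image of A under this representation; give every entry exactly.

Bivector images (products of the table entries): rho(e23) = rho(e2)rho(e3) = row 1: [0, I]; row 2: [I, 0].
M = (-2)*1 + (-1/2)*rho(e3) + (5)*rho(e23), summed entrywise (1 is the identity matrix):
Answer: row 1: [-5/2, 5*I]; row 2: [5*I, -3/2]


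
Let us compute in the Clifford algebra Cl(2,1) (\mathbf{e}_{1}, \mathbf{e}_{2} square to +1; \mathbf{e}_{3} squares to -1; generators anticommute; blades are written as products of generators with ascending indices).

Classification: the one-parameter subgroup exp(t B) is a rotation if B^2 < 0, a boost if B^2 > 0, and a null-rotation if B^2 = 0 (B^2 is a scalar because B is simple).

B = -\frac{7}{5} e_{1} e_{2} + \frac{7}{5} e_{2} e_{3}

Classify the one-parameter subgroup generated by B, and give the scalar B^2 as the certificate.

B^2 term by term: the squares give (-\frac{7}{5})^2*(e_{1} e_{2})^2 + (\frac{7}{5})^2*(e_{2} e_{3})^2 = \frac{49}{25}*(-1) + \frac{49}{25}*(+1) = 0 (each basis 2-blade squares to minus the product of its generators' squares); cross terms between blades sharing an index anticommute and cancel. So B^2 = 0.
Answer: null-rotation, certificate B^2 = 0. The scalar 0 is the complete invariant here: its sign names the subgroup type.


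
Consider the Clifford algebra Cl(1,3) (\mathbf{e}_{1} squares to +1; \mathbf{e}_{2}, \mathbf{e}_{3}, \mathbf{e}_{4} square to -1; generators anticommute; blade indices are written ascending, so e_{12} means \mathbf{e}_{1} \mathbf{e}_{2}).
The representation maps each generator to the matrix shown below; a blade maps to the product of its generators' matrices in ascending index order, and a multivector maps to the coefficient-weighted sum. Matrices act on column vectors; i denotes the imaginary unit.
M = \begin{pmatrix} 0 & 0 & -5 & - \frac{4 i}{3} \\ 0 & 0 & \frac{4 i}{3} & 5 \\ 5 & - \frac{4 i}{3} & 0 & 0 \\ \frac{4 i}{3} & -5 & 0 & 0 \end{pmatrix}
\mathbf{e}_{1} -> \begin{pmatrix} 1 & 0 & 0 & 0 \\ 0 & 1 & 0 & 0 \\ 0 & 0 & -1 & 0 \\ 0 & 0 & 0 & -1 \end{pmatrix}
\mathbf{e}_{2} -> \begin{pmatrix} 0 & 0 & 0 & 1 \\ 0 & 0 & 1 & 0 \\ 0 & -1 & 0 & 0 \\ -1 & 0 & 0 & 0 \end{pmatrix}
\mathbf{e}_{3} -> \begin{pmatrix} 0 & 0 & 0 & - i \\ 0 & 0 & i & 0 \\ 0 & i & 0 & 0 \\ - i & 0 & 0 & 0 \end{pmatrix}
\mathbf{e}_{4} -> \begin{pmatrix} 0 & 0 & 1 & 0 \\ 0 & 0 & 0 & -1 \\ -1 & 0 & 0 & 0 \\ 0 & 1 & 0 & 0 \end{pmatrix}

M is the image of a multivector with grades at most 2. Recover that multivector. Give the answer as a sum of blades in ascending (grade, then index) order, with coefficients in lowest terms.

Method: the blade images are trace-orthogonal — tr(rho(e_A) rho(e_B)^-1) = 4 if A = B and 0 otherwise — and rho(e_A)^-1 = (e_A)^2 * rho(e_A) with (e_A)^2 = +1 or -1, so the coefficient of e_A in the preimage is (e_A)^2 * tr(M rho(e_A))/4.
Nonzero projections over blades of grade <= 2: e_{4}: (e_{4})^2 = -1, tr(M rho(e_{4})) = 20, coefficient -5; e_{13}: (e_{13})^2 = +1, tr(M rho(e_{13})) = \frac{16}{3}, coefficient \frac{4}{3}. Every other blade of grade <= 2 projects to 0.
Answer: -5 e_{4} + \frac{4}{3} e_{13}


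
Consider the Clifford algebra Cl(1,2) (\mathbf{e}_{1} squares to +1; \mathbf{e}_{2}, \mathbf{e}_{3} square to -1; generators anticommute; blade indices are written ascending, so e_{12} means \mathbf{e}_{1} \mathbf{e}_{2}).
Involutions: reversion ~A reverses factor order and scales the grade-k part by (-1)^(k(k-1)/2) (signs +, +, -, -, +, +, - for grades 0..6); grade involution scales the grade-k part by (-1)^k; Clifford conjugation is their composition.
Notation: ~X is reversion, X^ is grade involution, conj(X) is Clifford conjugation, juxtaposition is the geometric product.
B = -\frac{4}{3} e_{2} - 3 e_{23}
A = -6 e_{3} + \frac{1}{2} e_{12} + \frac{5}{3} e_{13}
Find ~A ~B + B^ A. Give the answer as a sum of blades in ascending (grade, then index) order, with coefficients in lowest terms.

first term: -\frac{2}{3} e_{1} - 18 e_{2} - 5 e_{12} + \frac{3}{2} e_{13} - 8 e_{23} - \frac{20}{9} e_{123}
second term: \frac{2}{3} e_{1} - 18 e_{2} + 5 e_{12} - \frac{3}{2} e_{13} - 8 e_{23} - \frac{20}{9} e_{123}
Answer: -36 e_{2} - 16 e_{23} - \frac{40}{9} e_{123}


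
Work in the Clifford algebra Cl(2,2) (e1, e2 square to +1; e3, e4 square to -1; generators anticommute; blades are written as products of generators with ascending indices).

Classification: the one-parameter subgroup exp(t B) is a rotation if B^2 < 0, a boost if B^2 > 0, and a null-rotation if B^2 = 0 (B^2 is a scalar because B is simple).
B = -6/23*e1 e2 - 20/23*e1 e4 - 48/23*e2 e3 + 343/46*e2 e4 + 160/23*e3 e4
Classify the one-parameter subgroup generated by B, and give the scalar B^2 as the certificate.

B^2 term by term: the squares give (-6/23)^2*(e1 e2)^2 + (-20/23)^2*(e1 e4)^2 + (-48/23)^2*(e2 e3)^2 + (343/46)^2*(e2 e4)^2 + (160/23)^2*(e3 e4)^2 = 36/529*(-1) + 400/529*(+1) + 2304/529*(+1) + 117649/2116*(+1) + 25600/529*(-1) = 49/4 (each basis 2-blade squares to minus the product of its generators' squares); cross terms between blades sharing an index anticommute and cancel; the commuting (index-disjoint) pairs give grade-4 terms 2*c*c'*(blade product), which cancel blade by blade — e1 e2 e3 e4: -1920/529 + 1920/529 = 0 — confirming B is simple. So B^2 = 49/4.
Answer: boost, certificate B^2 = 49/4. The invariant at work: B^2 = 49/4 is unchanged by conjugation, hence its sign classifies the subgroup whatever basis B is written in.


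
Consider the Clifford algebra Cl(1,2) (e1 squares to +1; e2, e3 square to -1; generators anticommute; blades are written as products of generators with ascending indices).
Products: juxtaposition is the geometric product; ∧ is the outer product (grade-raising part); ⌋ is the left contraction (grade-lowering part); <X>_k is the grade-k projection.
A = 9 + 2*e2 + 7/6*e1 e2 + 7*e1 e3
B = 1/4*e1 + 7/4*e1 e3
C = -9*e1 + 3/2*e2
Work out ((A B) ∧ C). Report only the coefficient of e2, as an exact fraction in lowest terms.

step 1: 49/4 + 9/4*e1 - 7/24*e2 - 7/4*e3 - 1/2*e1 e2 + 63/4*e1 e3 - 49/24*e2 e3 - 7/2*e1 e2 e3
step 2: -441/4*e1 + 147/8*e2 + 3/4*e1 e2 - 63/4*e1 e3 + 21/8*e2 e3 - 21/4*e1 e2 e3
Answer: 147/8


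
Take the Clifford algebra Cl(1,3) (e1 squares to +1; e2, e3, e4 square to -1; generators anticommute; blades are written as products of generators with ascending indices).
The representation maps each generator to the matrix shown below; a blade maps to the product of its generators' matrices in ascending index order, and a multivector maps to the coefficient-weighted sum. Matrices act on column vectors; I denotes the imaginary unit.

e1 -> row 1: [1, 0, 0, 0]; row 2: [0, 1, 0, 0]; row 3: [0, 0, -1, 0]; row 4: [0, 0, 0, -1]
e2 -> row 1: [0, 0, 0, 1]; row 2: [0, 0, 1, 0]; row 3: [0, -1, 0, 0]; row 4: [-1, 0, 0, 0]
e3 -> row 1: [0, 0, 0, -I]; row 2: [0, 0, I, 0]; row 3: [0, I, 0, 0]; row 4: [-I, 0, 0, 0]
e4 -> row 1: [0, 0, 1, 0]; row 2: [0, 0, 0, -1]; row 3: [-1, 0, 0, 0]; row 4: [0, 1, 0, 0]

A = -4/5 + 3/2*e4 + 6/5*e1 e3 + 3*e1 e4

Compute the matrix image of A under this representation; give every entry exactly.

Bivector images (products of the table entries): rho(e1 e3) = rho(e1)rho(e3) = row 1: [0, 0, 0, -I]; row 2: [0, 0, I, 0]; row 3: [0, -I, 0, 0]; row 4: [I, 0, 0, 0]; rho(e1 e4) = rho(e1)rho(e4) = row 1: [0, 0, 1, 0]; row 2: [0, 0, 0, -1]; row 3: [1, 0, 0, 0]; row 4: [0, -1, 0, 0].
M = (-4/5)*1 + (3/2)*rho(e4) + (6/5)*rho(e1 e3) + (3)*rho(e1 e4), summed entrywise (1 is the identity matrix):
Answer: row 1: [-4/5, 0, 9/2, -6*I/5]; row 2: [0, -4/5, 6*I/5, -9/2]; row 3: [3/2, -6*I/5, -4/5, 0]; row 4: [6*I/5, -3/2, 0, -4/5]


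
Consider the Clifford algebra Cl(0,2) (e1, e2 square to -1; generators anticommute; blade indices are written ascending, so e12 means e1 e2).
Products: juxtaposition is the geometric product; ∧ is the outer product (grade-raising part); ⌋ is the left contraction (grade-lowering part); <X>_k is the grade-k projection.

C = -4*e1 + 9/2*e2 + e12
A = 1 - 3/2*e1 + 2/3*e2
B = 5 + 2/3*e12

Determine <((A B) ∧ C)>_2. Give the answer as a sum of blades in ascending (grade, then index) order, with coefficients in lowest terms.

step 1: 5 - 127/18*e1 + 13/3*e2 + 2/3*e12
step 2: -20*e1 + 45/2*e2 - 113/12*e12
step 3: -113/12*e12
Answer: -113/12*e12


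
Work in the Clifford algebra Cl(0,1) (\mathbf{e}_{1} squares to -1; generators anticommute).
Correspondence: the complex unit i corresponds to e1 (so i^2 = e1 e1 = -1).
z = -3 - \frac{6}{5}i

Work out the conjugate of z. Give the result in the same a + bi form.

In blades: z = -3 - \frac{6}{5} e_{1}.
Conjugation here is Clifford conjugation: the scalar is fixed and the grade-1 and grade-2 blades all flip sign, giving -3 + \frac{6}{5} e_{1}; translating back:
Answer: -3 + \frac{6}{5}i


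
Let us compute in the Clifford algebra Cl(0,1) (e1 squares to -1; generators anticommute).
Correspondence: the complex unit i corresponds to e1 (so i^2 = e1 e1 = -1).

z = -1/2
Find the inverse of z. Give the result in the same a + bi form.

In blades: z = -1/2.
With qbar = -1/2 (scalar fixed, mapped units negated), z qbar = 1/4 (the sum of squared coefficients), so z^-1 = qbar / (1/4) = -2; translating back:
Answer: -2


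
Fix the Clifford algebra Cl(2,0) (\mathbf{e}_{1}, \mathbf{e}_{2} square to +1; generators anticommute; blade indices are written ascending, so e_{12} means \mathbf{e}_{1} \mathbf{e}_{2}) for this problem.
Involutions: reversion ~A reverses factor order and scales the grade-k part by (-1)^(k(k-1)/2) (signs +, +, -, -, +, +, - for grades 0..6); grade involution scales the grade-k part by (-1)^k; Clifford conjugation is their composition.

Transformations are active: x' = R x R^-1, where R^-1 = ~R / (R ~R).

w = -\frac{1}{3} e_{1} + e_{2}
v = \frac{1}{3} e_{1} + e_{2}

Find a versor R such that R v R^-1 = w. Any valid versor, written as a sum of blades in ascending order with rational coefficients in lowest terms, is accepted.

Construction: equal norms (both \frac{10}{9}) license R = v + w = 2 e_{2} — nothing changes along that direction, while (v - w)/2 changes sign, so v maps onto w.
Answer: 2 e_{2}


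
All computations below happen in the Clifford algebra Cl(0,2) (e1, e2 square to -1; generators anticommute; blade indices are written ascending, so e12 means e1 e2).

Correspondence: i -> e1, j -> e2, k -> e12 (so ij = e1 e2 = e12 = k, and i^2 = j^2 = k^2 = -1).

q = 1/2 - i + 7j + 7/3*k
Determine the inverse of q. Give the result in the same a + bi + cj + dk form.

In blades: q = 1/2 - e1 + 7*e2 + 7/3*e12.
With qbar = 1/2 + e1 - 7*e2 - 7/3*e12 (scalar fixed, mapped units negated), q qbar = 2005/36 (the sum of squared coefficients), so q^-1 = qbar / (2005/36) = 18/2005 + 36/2005*e1 - 252/2005*e2 - 84/2005*e12; translating back:
Answer: 18/2005 + 36/2005*i - 252/2005*j - 84/2005*k


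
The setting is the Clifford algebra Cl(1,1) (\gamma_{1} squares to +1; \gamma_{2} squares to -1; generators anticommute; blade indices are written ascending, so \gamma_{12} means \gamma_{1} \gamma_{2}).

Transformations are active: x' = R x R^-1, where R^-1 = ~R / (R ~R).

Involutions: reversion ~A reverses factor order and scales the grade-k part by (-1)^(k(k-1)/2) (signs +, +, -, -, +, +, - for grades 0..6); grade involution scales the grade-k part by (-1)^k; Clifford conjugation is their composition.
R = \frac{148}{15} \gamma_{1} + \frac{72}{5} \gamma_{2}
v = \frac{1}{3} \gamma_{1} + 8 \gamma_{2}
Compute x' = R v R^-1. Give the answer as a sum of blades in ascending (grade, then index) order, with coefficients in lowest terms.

~R = \frac{148}{15} \gamma_{1} + \frac{72}{5} \gamma_{2}, and R ~R = -\frac{24752}{225}, so R^-1 = ~R / (-\frac{24752}{225}).
R v = -\frac{5036}{45} + \frac{1112}{15} \gamma_{12}
Answer: \frac{91619}{4641} \gamma_{1} + \frac{32948}{1547} \gamma_{2}


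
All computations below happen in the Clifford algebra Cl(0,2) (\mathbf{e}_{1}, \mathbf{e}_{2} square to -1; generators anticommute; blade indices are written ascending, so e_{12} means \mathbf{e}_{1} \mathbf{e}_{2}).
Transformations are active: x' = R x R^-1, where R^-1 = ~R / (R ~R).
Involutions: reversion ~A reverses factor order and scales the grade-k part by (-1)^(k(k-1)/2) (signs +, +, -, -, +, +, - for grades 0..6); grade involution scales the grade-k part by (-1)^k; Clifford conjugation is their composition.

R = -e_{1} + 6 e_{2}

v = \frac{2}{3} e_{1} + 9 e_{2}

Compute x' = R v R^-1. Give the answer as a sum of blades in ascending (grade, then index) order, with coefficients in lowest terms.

~R = -e_{1} + 6 e_{2}, and R ~R = -37, so R^-1 = ~R / (-37).
R v = -\frac{160}{3} - 13 e_{12}
Answer: -\frac{394}{111} e_{1} + \frac{307}{37} e_{2}


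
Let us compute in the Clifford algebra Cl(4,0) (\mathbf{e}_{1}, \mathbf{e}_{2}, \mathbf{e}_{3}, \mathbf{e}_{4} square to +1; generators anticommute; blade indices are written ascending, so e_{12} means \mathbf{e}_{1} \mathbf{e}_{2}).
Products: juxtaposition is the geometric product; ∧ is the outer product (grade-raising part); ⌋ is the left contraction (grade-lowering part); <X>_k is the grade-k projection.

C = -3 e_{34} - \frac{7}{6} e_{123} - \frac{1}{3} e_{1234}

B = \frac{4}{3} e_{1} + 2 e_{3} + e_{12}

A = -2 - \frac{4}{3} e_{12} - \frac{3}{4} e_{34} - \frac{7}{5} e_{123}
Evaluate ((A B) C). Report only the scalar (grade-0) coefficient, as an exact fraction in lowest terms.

step 1: \frac{4}{3} - \frac{8}{3} e_{1} + \frac{16}{9} e_{2} - \frac{13}{5} e_{3} + \frac{3}{2} e_{4} - \frac{24}{5} e_{12} - \frac{28}{15} e_{23} - \frac{8}{3} e_{123} - e_{134} - \frac{3}{4} e_{1234}
step 2: -\frac{103}{36} - \frac{233}{45} e_{1} - \frac{1}{3} e_{2} - \frac{11}{10} e_{3} + \frac{2803}{360} e_{4} + \frac{47}{60} e_{12} + \frac{56}{27} e_{13} - \frac{28}{45} e_{14} + \frac{28}{9} e_{23} + \frac{133}{30} e_{24} - \frac{28}{5} e_{34} - \frac{19}{18} e_{123} + \frac{133}{15} e_{124} + \frac{232}{27} e_{134} - \frac{40}{9} e_{234} + \frac{2827}{180} e_{1234}
Answer: -\frac{103}{36}


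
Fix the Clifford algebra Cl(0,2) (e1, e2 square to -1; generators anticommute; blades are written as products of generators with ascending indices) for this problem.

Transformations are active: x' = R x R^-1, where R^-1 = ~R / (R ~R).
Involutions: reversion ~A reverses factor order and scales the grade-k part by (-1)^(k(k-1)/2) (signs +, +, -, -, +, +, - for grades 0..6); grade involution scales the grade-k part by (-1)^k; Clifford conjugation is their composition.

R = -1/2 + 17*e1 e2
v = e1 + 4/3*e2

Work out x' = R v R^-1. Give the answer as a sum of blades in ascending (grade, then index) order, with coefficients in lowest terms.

~R = -1/2 - 17*e1 e2, and R ~R = 1157/4, so R^-1 = ~R / (1157/4).
R v = -139/6*e1 + 49/3*e2
Answer: -3193/3471*e1 - 1608/1157*e2


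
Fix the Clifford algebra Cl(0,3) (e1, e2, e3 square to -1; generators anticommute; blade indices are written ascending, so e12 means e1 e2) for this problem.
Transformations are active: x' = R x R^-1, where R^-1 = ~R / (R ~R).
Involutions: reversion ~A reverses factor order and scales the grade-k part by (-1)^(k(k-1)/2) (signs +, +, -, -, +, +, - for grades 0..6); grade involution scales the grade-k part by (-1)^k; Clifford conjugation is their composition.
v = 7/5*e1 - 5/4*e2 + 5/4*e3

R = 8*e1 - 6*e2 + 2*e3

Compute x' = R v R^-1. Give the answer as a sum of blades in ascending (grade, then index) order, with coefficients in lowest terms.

~R = 8*e1 - 6*e2 + 2*e3, and R ~R = -104, so R^-1 = ~R / (-104).
R v = -106/5 - 8/5*e12 + 36/5*e13 - 5*e23
Answer: 121/65*e1 - 311/260*e2 - 113/260*e3


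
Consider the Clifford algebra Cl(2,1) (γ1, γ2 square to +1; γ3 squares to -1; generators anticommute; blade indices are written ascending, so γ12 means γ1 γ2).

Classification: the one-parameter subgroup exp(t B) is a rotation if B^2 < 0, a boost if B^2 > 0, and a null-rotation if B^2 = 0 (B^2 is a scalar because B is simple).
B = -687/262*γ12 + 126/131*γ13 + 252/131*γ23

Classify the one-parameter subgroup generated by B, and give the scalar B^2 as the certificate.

B^2 term by term: the squares give (-687/262)^2*(γ12)^2 + (126/131)^2*(γ13)^2 + (252/131)^2*(γ23)^2 = 471969/68644*(-1) + 15876/17161*(+1) + 63504/17161*(+1) = -9/4 (each basis 2-blade squares to minus the product of its generators' squares); cross terms between blades sharing an index anticommute and cancel. So B^2 = -9/4.
Answer: rotation, certificate B^2 = -9/4. The scalar -9/4 is the complete invariant here: its sign names the subgroup type.


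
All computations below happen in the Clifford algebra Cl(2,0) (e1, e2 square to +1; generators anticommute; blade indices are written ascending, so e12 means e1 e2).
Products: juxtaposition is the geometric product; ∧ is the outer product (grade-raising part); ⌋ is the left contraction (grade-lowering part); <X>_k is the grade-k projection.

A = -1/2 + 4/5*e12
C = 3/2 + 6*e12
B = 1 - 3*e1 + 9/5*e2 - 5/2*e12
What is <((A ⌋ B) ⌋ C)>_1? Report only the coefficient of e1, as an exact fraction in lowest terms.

step 1: 3/2 + 3/2*e1 - 9/10*e2 + 5/4*e12
step 2: -21/4 + 27/5*e1 + 9*e2 + 9*e12
step 3: 27/5*e1 + 9*e2
Answer: 27/5


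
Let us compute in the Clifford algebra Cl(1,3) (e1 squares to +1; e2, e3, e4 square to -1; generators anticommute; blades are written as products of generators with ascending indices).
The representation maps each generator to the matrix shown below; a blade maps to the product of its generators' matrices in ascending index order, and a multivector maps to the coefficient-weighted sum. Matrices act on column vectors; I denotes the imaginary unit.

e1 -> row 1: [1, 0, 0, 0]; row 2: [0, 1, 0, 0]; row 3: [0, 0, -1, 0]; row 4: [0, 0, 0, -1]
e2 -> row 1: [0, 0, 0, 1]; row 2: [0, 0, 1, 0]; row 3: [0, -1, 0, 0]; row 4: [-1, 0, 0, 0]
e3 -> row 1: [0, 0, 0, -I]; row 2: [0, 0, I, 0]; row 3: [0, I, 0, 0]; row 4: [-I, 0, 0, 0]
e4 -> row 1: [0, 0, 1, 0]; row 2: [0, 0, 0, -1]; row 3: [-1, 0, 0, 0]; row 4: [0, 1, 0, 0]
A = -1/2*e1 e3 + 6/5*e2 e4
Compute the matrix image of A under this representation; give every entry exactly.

Bivector images (products of the table entries): rho(e1 e3) = rho(e1)rho(e3) = row 1: [0, 0, 0, -I]; row 2: [0, 0, I, 0]; row 3: [0, -I, 0, 0]; row 4: [I, 0, 0, 0]; rho(e2 e4) = rho(e2)rho(e4) = row 1: [0, 1, 0, 0]; row 2: [-1, 0, 0, 0]; row 3: [0, 0, 0, 1]; row 4: [0, 0, -1, 0].
M = (-1/2)*rho(e1 e3) + (6/5)*rho(e2 e4), summed entrywise:
Answer: row 1: [0, 6/5, 0, I/2]; row 2: [-6/5, 0, -I/2, 0]; row 3: [0, I/2, 0, 6/5]; row 4: [-I/2, 0, -6/5, 0]


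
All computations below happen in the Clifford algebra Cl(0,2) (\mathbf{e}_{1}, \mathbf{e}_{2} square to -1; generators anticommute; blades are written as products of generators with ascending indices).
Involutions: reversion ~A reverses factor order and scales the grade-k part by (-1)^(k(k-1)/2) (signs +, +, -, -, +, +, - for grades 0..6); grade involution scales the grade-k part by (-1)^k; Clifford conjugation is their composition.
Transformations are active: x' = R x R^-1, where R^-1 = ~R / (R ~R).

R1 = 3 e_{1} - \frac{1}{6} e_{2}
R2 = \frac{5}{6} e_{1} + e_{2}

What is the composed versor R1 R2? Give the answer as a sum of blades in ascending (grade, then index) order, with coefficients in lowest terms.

Distribute over the terms of R1 (each basis-blade product reordered to ascending indices, repeated generators contracted through their squares):
(3 e_{1}) R2 = -\frac{5}{2} + 3 e_{1} e_{2}
(-\frac{1}{6} e_{2}) R2 = \frac{1}{6} + \frac{5}{36} e_{1} e_{2}
Summing the partial products and collecting blades:
Answer: -\frac{7}{3} + \frac{113}{36} e_{1} e_{2}


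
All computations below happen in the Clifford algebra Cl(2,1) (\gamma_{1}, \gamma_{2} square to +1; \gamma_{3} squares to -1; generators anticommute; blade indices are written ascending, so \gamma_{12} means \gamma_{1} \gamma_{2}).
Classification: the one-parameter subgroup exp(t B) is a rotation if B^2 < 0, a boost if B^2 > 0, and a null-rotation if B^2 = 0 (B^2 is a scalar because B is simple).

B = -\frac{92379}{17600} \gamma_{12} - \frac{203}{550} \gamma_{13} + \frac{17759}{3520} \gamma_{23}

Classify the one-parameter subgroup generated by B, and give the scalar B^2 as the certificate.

B^2 term by term: the squares give (-\frac{92379}{17600})^2*(\gamma_{12})^2 + (-\frac{203}{550})^2*(\gamma_{13})^2 + (\frac{17759}{3520})^2*(\gamma_{23})^2 = \frac{8533879641}{309760000}*(-1) + \frac{41209}{302500}*(+1) + \frac{315382081}{12390400}*(+1) = -\frac{49}{25} (each basis 2-blade squares to minus the product of its generators' squares); cross terms between blades sharing an index anticommute and cancel. So B^2 = -\frac{49}{25}.
Answer: rotation, certificate B^2 = -\frac{49}{25}. One invariant decides it: the square -\frac{49}{25} survives every conjugation, and its sign is exactly the classification.


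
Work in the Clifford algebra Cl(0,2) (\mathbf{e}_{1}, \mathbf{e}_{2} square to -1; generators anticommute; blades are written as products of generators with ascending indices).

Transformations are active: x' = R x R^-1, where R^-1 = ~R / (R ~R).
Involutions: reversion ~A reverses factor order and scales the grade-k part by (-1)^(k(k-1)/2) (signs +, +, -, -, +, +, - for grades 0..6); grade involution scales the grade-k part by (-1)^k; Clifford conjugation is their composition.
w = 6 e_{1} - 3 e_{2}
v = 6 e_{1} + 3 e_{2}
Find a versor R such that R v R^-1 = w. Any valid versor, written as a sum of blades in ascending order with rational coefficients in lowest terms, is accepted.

Since q(v) = q(w) = -45, the sum R = v + w = 12 e_{1} does the job whenever invertible.
Answer: 12 e_{1}


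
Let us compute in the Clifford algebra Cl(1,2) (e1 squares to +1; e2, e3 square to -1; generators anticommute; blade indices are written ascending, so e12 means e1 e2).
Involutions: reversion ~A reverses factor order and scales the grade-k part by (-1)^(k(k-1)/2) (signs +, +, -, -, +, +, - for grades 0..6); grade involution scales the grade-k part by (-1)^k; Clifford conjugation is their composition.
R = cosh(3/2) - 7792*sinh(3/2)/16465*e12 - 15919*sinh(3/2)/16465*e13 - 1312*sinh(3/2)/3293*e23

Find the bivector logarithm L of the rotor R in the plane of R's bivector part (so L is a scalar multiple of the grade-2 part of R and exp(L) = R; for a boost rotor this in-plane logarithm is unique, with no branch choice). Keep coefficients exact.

The scalar part of R is cosh(3/2), which determines |rapidity| via cosh; the sign lives in the bivector part, and pairing them (bivector part over sinh of the rapidity = the plane) gives the unique in-plane L = rapidity * plane.
Concretely: cosh(rapidity) = cosh(3/2) gives rapidity = ±3/2, and since rapidity/sinh(rapidity) is even the sign is immaterial: L = (rapidity/sinh(rapidity)) * <R>_2 = (3/(2*sinh(3/2))) * <R>_2.
Answer: -11688/16465*e12 - 47757/32930*e13 - 1968/3293*e23


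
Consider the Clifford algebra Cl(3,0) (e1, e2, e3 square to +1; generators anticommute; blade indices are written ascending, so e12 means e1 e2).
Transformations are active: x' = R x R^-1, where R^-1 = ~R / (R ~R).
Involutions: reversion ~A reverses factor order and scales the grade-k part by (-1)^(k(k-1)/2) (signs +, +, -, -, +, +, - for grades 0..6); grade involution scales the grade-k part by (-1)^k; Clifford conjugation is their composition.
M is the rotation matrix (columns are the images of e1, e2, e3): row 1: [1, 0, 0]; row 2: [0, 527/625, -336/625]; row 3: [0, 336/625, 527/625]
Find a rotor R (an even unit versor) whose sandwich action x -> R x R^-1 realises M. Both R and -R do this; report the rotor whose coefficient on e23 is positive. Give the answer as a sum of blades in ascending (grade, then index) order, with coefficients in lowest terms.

Method: write R = a + b12*e12 + b13*e13 + b23*e23 with a^2 + b12^2 + b13^2 + b23^2 = 1 (so R^-1 = ~R). Expanding the columns R e_j ~R gives tr M = 4a^2 - 1 and, from the antisymmetric part, M21 - M12 = -4a*b12, M13 - M31 = 4a*b13, M32 - M23 = -4a*b23.
Here tr M = 1679/625, so a^2 = (1 + tr M)/4 = 576/625 and a = ±24/25. Taking a = 24/25: M21 - M12 = 0, M13 - M31 = 0, M32 - M23 = 672/625, giving b12 = 0, b13 = 0, b23 = -7/25, i.e. R = 24/25 - 7/25*e23.
Its e23 coefficient is negative, so report the other preimage -R.
Answer: -24/25 + 7/25*e23. Recall the cover is two-to-one: with M of trace 1679/625, both preimages act alike, and the stated e23 sign chooses the sheet.


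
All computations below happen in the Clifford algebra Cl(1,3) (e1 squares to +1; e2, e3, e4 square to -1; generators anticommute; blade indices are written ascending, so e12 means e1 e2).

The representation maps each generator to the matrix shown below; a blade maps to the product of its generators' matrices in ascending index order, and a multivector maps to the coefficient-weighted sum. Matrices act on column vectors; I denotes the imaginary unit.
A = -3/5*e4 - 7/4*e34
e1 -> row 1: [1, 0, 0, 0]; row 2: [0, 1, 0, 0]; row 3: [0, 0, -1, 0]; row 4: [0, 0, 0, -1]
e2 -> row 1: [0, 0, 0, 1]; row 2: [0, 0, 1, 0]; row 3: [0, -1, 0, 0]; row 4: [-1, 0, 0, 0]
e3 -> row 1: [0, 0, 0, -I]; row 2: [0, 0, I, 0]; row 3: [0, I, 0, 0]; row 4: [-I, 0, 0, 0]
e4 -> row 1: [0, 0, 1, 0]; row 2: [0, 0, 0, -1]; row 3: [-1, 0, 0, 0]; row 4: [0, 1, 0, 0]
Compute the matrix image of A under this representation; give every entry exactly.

Bivector images (products of the table entries): rho(e34) = rho(e3)rho(e4) = row 1: [0, -I, 0, 0]; row 2: [-I, 0, 0, 0]; row 3: [0, 0, 0, -I]; row 4: [0, 0, -I, 0].
M = (-3/5)*rho(e4) + (-7/4)*rho(e34), summed entrywise:
Answer: row 1: [0, 7*I/4, -3/5, 0]; row 2: [7*I/4, 0, 0, 3/5]; row 3: [3/5, 0, 0, 7*I/4]; row 4: [0, -3/5, 7*I/4, 0]
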